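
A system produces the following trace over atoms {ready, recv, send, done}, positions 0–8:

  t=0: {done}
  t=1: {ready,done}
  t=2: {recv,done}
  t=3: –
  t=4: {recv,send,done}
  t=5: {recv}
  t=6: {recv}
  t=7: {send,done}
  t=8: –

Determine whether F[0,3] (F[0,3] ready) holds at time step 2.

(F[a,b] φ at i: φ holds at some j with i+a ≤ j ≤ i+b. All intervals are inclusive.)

Check F[0,3] ready at each j in [2,5]:
  j=2: fails (none in [2,5])
  j=3: fails (none in [3,6])
  j=4: fails (none in [4,7])
  j=5: fails (none in [5,8])
No position in the window satisfies it → formula fails.

No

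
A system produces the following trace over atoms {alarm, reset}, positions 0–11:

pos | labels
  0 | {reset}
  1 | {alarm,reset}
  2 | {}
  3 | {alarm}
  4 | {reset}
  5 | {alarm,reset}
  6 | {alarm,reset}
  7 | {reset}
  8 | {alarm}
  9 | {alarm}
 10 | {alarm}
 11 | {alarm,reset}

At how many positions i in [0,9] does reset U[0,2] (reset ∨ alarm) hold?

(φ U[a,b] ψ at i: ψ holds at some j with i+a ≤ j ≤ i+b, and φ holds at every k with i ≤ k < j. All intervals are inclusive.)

Evaluate at each i in [0,9]:
  i=0: ✓ (rhs at j=0)
  i=1: ✓ (rhs at j=1)
  i=2: ✗ (lhs fails at k=2 before rhs at j=3)
  i=3: ✓ (rhs at j=3)
  i=4: ✓ (rhs at j=4)
  i=5: ✓ (rhs at j=5)
  i=6: ✓ (rhs at j=6)
  i=7: ✓ (rhs at j=7)
  i=8: ✓ (rhs at j=8)
  i=9: ✓ (rhs at j=9)
Positions where it holds: {0, 1, 3, 4, 5, 6, 7, 8, 9} → 9.

9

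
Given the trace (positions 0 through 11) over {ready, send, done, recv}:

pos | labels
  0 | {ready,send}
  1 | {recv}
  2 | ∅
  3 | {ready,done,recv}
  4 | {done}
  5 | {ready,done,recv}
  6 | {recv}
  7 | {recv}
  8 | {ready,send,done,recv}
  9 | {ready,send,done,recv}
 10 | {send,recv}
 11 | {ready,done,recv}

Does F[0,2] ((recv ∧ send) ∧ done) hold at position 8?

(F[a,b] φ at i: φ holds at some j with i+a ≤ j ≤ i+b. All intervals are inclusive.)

Yes

Check ((recv ∧ send) ∧ done) at each j in [8,10]:
  j=8: true
  j=9: true
  j=10: false
Found at j=8 → formula holds.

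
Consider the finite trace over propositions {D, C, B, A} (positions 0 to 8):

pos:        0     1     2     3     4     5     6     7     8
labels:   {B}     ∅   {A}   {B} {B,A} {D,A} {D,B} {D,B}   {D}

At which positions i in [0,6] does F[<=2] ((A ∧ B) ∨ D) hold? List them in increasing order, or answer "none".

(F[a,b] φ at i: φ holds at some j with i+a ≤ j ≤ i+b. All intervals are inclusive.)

Evaluate at each i in [0,6]:
  i=0: ✗ (none in [0,2])
  i=1: ✗ (none in [1,3])
  i=2: ✓ (witness j=4)
  i=3: ✓ (witness j=4)
  i=4: ✓ (witness j=4)
  i=5: ✓ (witness j=5)
  i=6: ✓ (witness j=6)

2, 3, 4, 5, 6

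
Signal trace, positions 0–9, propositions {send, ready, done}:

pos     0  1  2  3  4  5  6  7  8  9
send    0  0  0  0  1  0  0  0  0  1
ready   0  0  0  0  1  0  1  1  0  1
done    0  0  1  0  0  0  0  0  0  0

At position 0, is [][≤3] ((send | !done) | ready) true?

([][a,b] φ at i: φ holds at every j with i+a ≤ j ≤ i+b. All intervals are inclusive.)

False

Check ((send | !done) | ready) at every j in [0,3]:
  j=0: true
  j=1: true
  j=2: false
  j=3: true
Fails at j=2 → formula fails.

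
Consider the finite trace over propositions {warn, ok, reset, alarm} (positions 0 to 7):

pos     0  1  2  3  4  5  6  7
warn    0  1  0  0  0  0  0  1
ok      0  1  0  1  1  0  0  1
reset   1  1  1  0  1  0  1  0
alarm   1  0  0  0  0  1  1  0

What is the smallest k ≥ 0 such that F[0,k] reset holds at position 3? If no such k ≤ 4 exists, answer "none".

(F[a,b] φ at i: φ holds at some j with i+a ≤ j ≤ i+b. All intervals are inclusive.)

Scan j = 3,4,… for reset:
  j=3: fails
  j=4: holds
First hit at j=4, so smallest k = 4-3 = 1.

1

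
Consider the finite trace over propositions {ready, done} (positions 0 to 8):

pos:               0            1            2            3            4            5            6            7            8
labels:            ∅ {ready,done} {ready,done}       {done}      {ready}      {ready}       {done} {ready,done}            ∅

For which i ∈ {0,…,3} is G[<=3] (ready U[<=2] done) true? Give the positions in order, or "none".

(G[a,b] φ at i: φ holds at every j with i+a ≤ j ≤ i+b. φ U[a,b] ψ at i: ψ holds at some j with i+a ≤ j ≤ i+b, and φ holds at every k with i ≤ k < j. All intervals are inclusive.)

1, 2, 3

Evaluate at each i in [0,3]:
  i=0: ✗ (fails at j=0)
  i=1: ✓ (all of [1,4])
  i=2: ✓ (all of [2,5])
  i=3: ✓ (all of [3,6])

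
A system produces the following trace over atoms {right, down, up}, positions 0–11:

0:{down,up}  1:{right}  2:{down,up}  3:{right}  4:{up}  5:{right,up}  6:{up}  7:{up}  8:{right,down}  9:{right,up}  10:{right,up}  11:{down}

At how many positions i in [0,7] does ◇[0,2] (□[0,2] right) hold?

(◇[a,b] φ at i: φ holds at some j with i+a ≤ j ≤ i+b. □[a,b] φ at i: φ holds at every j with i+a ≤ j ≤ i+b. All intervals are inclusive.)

2

Evaluate at each i in [0,7]:
  i=0: ✗ (none in [0,2])
  i=1: ✗ (none in [1,3])
  i=2: ✗ (none in [2,4])
  i=3: ✗ (none in [3,5])
  i=4: ✗ (none in [4,6])
  i=5: ✗ (none in [5,7])
  i=6: ✓ (witness j=8)
  i=7: ✓ (witness j=8)
Positions where it holds: {6, 7} → 2.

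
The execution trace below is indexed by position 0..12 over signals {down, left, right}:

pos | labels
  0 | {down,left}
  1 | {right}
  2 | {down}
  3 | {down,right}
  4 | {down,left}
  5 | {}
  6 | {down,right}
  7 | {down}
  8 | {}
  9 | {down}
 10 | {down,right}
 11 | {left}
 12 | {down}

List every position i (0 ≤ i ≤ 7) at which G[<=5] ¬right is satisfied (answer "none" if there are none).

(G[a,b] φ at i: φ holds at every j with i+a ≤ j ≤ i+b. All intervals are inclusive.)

Evaluate at each i in [0,7]:
  i=0: ✗ (fails at j=1)
  i=1: ✗ (fails at j=1)
  i=2: ✗ (fails at j=3)
  i=3: ✗ (fails at j=3)
  i=4: ✗ (fails at j=6)
  i=5: ✗ (fails at j=6)
  i=6: ✗ (fails at j=6)
  i=7: ✗ (fails at j=10)

none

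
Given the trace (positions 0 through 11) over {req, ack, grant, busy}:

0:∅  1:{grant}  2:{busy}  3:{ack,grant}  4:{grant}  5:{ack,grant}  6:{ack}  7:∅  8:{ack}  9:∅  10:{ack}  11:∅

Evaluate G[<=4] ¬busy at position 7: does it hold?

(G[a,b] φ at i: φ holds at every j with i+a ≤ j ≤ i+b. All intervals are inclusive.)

Check ¬busy at every j in [7,11]:
  j=7: true
  j=8: true
  j=9: true
  j=10: true
  j=11: true
All positions satisfy it → formula holds.

Holds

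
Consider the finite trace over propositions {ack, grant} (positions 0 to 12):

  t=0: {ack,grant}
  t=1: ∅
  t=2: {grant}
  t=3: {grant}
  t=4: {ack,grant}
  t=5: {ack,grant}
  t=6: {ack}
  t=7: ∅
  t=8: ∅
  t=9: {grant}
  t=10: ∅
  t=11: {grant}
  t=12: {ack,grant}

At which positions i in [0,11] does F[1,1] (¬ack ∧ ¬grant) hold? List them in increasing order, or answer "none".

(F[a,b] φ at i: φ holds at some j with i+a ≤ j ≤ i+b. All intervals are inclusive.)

Evaluate at each i in [0,11]:
  i=0: ✓ (witness j=1)
  i=1: ✗ (none in [2,2])
  i=2: ✗ (none in [3,3])
  i=3: ✗ (none in [4,4])
  i=4: ✗ (none in [5,5])
  i=5: ✗ (none in [6,6])
  i=6: ✓ (witness j=7)
  i=7: ✓ (witness j=8)
  i=8: ✗ (none in [9,9])
  i=9: ✓ (witness j=10)
  i=10: ✗ (none in [11,11])
  i=11: ✗ (none in [12,12])

0, 6, 7, 9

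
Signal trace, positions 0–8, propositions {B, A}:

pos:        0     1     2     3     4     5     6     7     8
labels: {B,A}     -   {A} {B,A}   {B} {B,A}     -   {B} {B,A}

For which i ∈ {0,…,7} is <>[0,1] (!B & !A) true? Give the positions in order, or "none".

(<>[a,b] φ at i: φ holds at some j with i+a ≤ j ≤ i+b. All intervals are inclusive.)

0, 1, 5, 6

Evaluate at each i in [0,7]:
  i=0: ✓ (witness j=1)
  i=1: ✓ (witness j=1)
  i=2: ✗ (none in [2,3])
  i=3: ✗ (none in [3,4])
  i=4: ✗ (none in [4,5])
  i=5: ✓ (witness j=6)
  i=6: ✓ (witness j=6)
  i=7: ✗ (none in [7,8])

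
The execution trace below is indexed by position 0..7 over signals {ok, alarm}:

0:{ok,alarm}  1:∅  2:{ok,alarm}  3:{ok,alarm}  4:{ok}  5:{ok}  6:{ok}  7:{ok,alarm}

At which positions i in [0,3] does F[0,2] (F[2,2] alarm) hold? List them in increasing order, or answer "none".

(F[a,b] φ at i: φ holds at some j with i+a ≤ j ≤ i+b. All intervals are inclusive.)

0, 1, 3

Evaluate at each i in [0,3]:
  i=0: ✓ (witness j=0)
  i=1: ✓ (witness j=1)
  i=2: ✗ (none in [2,4])
  i=3: ✓ (witness j=5)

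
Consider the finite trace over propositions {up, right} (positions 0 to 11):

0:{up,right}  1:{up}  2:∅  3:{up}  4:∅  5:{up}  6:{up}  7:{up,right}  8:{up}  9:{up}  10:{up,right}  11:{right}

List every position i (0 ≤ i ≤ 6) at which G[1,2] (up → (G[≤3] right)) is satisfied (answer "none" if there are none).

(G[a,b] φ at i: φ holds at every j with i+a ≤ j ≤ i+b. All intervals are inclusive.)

Evaluate at each i in [0,6]:
  i=0: ✗ (fails at j=1)
  i=1: ✗ (fails at j=3)
  i=2: ✗ (fails at j=3)
  i=3: ✗ (fails at j=5)
  i=4: ✗ (fails at j=5)
  i=5: ✗ (fails at j=6)
  i=6: ✗ (fails at j=7)

none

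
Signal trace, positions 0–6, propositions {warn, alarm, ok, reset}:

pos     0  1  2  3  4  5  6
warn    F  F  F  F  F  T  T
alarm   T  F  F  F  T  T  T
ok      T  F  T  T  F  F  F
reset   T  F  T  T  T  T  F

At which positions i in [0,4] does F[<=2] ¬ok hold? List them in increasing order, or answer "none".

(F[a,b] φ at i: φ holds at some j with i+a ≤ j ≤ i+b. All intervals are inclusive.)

0, 1, 2, 3, 4

Evaluate at each i in [0,4]:
  i=0: ✓ (witness j=1)
  i=1: ✓ (witness j=1)
  i=2: ✓ (witness j=4)
  i=3: ✓ (witness j=4)
  i=4: ✓ (witness j=4)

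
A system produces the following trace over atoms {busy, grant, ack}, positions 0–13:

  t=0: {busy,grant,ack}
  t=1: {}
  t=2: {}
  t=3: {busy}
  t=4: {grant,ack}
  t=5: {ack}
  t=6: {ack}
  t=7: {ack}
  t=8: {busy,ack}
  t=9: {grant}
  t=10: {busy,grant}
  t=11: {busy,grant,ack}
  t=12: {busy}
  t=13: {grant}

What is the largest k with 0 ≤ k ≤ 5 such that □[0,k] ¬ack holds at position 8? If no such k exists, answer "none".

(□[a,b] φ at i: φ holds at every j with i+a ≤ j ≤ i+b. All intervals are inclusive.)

none

¬ack must hold from j=8 onward; find where it first fails.
  j=8: fails → no k works.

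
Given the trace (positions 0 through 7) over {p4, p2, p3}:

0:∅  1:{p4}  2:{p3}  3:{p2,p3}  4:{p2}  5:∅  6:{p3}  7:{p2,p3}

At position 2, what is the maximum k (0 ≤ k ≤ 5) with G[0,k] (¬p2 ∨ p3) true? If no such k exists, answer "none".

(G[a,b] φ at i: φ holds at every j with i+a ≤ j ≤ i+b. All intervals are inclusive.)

1

(¬p2 ∨ p3) must hold from j=2 onward; find where it first fails.
  j=2: holds
  j=3: holds
  j=4: fails
Holds on [2,3], so largest k = 1.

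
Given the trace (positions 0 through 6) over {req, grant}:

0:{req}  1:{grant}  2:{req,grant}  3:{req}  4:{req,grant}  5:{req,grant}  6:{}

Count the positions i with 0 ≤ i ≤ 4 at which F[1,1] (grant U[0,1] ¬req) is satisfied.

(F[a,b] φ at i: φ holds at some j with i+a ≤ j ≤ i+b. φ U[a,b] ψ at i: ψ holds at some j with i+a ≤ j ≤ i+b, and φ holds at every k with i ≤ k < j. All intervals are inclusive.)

Evaluate at each i in [0,4]:
  i=0: ✓ (witness j=1)
  i=1: ✗ (none in [2,2])
  i=2: ✗ (none in [3,3])
  i=3: ✗ (none in [4,4])
  i=4: ✓ (witness j=5)
Positions where it holds: {0, 4} → 2.

2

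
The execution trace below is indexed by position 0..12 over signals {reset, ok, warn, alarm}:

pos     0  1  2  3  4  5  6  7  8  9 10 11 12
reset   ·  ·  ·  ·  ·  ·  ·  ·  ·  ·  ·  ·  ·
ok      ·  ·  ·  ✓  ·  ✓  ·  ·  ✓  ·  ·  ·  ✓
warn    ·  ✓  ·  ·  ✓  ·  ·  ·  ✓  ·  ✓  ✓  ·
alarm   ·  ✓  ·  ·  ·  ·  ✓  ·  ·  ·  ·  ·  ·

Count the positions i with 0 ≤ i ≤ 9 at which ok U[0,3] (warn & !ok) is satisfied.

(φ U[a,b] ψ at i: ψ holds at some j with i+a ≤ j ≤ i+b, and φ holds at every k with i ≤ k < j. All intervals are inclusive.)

Evaluate at each i in [0,9]:
  i=0: ✗ (lhs fails at k=0 before rhs at j=1)
  i=1: ✓ (rhs at j=1)
  i=2: ✗ (lhs fails at k=2 before rhs at j=4)
  i=3: ✓ (rhs at j=4; lhs holds on [3,3])
  i=4: ✓ (rhs at j=4)
  i=5: ✗ (no rhs in [5,8])
  i=6: ✗ (no rhs in [6,9])
  i=7: ✗ (lhs fails at k=7 before rhs at j=10)
  i=8: ✗ (lhs fails at k=9 before rhs at j=10)
  i=9: ✗ (lhs fails at k=9 before rhs at j=10)
Positions where it holds: {1, 3, 4} → 3.

3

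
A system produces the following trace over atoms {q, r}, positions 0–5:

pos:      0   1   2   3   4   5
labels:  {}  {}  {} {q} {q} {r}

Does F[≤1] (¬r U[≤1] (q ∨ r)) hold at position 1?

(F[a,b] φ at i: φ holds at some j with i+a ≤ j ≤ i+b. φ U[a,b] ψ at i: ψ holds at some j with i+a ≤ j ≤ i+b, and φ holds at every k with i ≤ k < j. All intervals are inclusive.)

Check (¬r U[≤1] (q ∨ r)) at each j in [1,2]:
  j=1: fails
  j=2: holds
Found at j=2 → formula holds.

Yes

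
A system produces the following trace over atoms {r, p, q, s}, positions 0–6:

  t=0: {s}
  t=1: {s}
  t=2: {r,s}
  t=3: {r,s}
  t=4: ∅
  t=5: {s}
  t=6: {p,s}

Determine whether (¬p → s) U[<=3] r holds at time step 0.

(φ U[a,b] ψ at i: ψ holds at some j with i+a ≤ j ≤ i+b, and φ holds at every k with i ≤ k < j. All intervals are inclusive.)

Need some j in [0,3] with r, and (¬p → s) at every k in [0,j-1].
  j=0: r false.
  j=1: r false.
  j=2: r holds; (¬p → s) holds at every k in [0,1] → satisfied.

True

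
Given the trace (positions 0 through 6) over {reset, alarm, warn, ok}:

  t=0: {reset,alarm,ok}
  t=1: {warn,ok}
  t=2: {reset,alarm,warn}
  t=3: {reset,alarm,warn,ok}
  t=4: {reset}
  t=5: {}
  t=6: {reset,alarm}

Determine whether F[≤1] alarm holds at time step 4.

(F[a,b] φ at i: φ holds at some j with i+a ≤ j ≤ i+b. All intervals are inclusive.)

Check alarm at each j in [4,5]:
  j=4: false
  j=5: false
No position in the window satisfies it → formula fails.

No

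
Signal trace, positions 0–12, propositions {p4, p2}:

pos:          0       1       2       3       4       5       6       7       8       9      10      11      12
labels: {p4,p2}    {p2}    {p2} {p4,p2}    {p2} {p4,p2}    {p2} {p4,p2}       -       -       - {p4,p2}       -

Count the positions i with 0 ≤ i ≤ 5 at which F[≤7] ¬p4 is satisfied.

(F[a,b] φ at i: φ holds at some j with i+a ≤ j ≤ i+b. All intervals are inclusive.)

Evaluate at each i in [0,5]:
  i=0: ✓ (witness j=1)
  i=1: ✓ (witness j=1)
  i=2: ✓ (witness j=2)
  i=3: ✓ (witness j=4)
  i=4: ✓ (witness j=4)
  i=5: ✓ (witness j=6)
Positions where it holds: {0, 1, 2, 3, 4, 5} → 6.

6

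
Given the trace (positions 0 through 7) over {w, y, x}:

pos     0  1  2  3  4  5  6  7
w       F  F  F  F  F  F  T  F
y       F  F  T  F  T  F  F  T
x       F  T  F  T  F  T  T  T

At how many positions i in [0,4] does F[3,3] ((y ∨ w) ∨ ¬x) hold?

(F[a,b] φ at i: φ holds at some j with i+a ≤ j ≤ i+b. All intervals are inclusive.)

3

Evaluate at each i in [0,4]:
  i=0: ✗ (none in [3,3])
  i=1: ✓ (witness j=4)
  i=2: ✗ (none in [5,5])
  i=3: ✓ (witness j=6)
  i=4: ✓ (witness j=7)
Positions where it holds: {1, 3, 4} → 3.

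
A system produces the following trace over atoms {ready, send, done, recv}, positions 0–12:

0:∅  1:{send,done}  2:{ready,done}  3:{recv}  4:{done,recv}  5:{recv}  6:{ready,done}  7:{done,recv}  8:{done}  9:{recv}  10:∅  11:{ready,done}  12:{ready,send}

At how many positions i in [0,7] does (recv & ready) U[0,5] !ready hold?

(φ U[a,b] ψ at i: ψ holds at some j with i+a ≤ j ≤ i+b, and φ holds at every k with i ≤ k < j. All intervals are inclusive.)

6

Evaluate at each i in [0,7]:
  i=0: ✓ (rhs at j=0)
  i=1: ✓ (rhs at j=1)
  i=2: ✗ (lhs fails at k=2 before rhs at j=3)
  i=3: ✓ (rhs at j=3)
  i=4: ✓ (rhs at j=4)
  i=5: ✓ (rhs at j=5)
  i=6: ✗ (lhs fails at k=6 before rhs at j=7)
  i=7: ✓ (rhs at j=7)
Positions where it holds: {0, 1, 3, 4, 5, 7} → 6.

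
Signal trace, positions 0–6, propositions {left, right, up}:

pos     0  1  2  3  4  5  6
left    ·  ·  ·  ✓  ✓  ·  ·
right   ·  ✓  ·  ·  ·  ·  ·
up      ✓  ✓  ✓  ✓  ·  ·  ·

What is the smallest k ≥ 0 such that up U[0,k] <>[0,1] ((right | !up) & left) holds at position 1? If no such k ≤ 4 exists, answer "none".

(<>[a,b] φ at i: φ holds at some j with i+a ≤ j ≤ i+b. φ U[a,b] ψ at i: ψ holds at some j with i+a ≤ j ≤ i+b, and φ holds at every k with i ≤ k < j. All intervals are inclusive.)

2

Need earliest j ≥ 1 with <>[0,1] ((right | !up) & left), and up at every k in [1,j-1].
  j=1: rhs fails.
  j=2: rhs fails.
  j=3: rhs holds; lhs holds on [1,2]. k = 2.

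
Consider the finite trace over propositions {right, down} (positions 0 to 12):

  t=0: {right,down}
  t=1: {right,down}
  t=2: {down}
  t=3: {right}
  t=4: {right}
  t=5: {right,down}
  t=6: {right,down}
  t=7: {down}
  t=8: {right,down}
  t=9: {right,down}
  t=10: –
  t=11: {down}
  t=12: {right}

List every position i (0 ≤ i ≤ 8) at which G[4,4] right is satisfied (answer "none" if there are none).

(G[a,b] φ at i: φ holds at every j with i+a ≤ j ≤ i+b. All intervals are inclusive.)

Evaluate at each i in [0,8]:
  i=0: ✓ (all of [4,4])
  i=1: ✓ (all of [5,5])
  i=2: ✓ (all of [6,6])
  i=3: ✗ (fails at j=7)
  i=4: ✓ (all of [8,8])
  i=5: ✓ (all of [9,9])
  i=6: ✗ (fails at j=10)
  i=7: ✗ (fails at j=11)
  i=8: ✓ (all of [12,12])

0, 1, 2, 4, 5, 8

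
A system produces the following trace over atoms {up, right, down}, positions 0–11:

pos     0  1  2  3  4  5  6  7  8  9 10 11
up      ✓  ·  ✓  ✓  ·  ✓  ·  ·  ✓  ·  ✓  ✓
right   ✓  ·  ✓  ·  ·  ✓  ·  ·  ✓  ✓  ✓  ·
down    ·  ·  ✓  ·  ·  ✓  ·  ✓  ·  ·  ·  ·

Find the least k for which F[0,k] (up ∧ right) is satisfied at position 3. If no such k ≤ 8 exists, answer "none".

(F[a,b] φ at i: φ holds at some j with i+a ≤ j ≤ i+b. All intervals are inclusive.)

Scan j = 3,4,… for (up ∧ right):
  j=3: fails
  j=4: fails
  j=5: holds
First hit at j=5, so smallest k = 5-3 = 2.

2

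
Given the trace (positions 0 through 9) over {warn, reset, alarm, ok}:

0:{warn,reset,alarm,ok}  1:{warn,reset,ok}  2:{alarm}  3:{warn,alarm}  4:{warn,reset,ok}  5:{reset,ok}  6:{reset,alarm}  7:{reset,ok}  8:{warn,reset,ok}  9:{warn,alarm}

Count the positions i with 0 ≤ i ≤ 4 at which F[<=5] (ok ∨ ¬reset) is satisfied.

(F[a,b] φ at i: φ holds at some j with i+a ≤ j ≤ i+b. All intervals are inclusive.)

Evaluate at each i in [0,4]:
  i=0: ✓ (witness j=0)
  i=1: ✓ (witness j=1)
  i=2: ✓ (witness j=2)
  i=3: ✓ (witness j=3)
  i=4: ✓ (witness j=4)
Positions where it holds: {0, 1, 2, 3, 4} → 5.

5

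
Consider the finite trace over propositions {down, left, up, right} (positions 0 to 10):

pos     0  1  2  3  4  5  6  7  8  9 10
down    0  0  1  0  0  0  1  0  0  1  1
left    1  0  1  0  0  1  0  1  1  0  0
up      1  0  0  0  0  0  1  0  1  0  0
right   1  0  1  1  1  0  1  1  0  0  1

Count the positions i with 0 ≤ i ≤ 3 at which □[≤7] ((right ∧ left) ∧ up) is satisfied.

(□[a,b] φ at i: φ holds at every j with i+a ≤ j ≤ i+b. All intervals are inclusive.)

0

Evaluate at each i in [0,3]:
  i=0: ✗ (fails at j=1)
  i=1: ✗ (fails at j=1)
  i=2: ✗ (fails at j=2)
  i=3: ✗ (fails at j=3)
Positions where it holds: {} → 0.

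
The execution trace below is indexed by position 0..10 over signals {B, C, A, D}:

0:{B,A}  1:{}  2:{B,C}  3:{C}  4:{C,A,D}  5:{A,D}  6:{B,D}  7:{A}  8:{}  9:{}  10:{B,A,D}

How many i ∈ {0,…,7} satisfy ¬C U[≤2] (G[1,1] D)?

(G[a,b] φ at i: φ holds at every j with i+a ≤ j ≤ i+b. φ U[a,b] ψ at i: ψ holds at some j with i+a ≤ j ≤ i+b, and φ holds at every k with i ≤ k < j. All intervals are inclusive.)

Evaluate at each i in [0,7]:
  i=0: ✗ (no rhs in [0,2])
  i=1: ✗ (lhs fails at k=2 before rhs at j=3)
  i=2: ✗ (lhs fails at k=2 before rhs at j=3)
  i=3: ✓ (rhs at j=3)
  i=4: ✓ (rhs at j=4)
  i=5: ✓ (rhs at j=5)
  i=6: ✗ (no rhs in [6,8])
  i=7: ✓ (rhs at j=9; lhs holds on [7,8])
Positions where it holds: {3, 4, 5, 7} → 4.

4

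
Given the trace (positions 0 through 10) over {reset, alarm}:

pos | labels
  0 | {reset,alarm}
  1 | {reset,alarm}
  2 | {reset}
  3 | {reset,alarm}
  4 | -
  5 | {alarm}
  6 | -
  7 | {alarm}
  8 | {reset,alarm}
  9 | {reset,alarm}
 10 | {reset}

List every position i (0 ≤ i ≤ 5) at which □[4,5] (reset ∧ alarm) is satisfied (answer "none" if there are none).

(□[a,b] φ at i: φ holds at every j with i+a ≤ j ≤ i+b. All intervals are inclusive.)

4

Evaluate at each i in [0,5]:
  i=0: ✗ (fails at j=4)
  i=1: ✗ (fails at j=5)
  i=2: ✗ (fails at j=6)
  i=3: ✗ (fails at j=7)
  i=4: ✓ (all of [8,9])
  i=5: ✗ (fails at j=10)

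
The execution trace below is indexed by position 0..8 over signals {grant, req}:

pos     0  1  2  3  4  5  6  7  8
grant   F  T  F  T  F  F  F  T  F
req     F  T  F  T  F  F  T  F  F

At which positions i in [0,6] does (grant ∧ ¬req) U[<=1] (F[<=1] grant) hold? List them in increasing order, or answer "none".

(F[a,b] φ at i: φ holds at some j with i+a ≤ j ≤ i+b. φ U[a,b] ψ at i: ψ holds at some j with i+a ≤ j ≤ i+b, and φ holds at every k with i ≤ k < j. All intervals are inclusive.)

Evaluate at each i in [0,6]:
  i=0: ✓ (rhs at j=0)
  i=1: ✓ (rhs at j=1)
  i=2: ✓ (rhs at j=2)
  i=3: ✓ (rhs at j=3)
  i=4: ✗ (no rhs in [4,5])
  i=5: ✗ (lhs fails at k=5 before rhs at j=6)
  i=6: ✓ (rhs at j=6)

0, 1, 2, 3, 6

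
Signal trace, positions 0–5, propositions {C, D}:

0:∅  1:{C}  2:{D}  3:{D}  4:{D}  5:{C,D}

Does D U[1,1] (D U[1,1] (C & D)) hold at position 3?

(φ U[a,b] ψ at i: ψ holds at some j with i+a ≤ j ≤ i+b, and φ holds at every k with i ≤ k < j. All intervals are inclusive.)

Yes

Need some j in [4,4] with (D U[1,1] (C & D)), and D at every k in [3,j-1].
  j=4: (D U[1,1] (C & D)) holds; D holds at every k in [3,3] → satisfied.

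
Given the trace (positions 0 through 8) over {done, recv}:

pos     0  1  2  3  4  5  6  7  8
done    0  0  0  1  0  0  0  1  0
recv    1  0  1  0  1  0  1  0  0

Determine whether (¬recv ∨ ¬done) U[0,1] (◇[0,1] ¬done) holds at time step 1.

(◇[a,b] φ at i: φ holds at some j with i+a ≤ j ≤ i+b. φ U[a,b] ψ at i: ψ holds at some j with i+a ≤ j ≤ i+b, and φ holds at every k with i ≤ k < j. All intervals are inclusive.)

True

Need some j in [1,2] with ◇[0,1] ¬done, and (¬recv ∨ ¬done) at every k in [1,j-1].
  j=1: ◇[0,1] ¬done holds; no prefix to check → satisfied.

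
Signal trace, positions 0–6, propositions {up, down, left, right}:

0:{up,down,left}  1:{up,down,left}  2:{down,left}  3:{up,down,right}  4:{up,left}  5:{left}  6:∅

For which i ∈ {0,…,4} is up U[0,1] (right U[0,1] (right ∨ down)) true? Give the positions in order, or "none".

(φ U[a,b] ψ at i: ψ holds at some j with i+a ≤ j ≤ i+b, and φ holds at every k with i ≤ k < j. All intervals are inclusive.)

Evaluate at each i in [0,4]:
  i=0: ✓ (rhs at j=0)
  i=1: ✓ (rhs at j=1)
  i=2: ✓ (rhs at j=2)
  i=3: ✓ (rhs at j=3)
  i=4: ✗ (no rhs in [4,5])

0, 1, 2, 3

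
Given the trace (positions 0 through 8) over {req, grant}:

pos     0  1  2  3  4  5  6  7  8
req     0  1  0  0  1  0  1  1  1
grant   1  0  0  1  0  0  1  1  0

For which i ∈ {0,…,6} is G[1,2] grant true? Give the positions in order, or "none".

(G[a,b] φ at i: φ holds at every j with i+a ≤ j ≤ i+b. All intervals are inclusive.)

Evaluate at each i in [0,6]:
  i=0: ✗ (fails at j=1)
  i=1: ✗ (fails at j=2)
  i=2: ✗ (fails at j=4)
  i=3: ✗ (fails at j=4)
  i=4: ✗ (fails at j=5)
  i=5: ✓ (all of [6,7])
  i=6: ✗ (fails at j=8)

5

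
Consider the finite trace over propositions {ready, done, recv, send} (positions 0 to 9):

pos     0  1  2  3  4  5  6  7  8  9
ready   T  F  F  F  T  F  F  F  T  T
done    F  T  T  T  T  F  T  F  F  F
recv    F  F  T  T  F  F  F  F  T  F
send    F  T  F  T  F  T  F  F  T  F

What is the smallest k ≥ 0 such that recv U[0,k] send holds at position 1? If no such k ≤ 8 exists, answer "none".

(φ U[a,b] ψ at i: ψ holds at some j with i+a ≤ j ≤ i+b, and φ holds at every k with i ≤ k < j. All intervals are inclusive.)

0

Need earliest j ≥ 1 with send, and recv at every k in [1,j-1].
  j=1: rhs holds (empty prefix). k = 0.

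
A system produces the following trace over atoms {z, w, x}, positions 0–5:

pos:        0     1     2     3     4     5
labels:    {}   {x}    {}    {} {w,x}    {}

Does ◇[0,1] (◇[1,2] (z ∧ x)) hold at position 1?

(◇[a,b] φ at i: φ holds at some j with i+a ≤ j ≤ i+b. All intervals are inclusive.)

Check ◇[1,2] (z ∧ x) at each j in [1,2]:
  j=1: fails (none in [2,3])
  j=2: fails (none in [3,4])
No position in the window satisfies it → formula fails.

False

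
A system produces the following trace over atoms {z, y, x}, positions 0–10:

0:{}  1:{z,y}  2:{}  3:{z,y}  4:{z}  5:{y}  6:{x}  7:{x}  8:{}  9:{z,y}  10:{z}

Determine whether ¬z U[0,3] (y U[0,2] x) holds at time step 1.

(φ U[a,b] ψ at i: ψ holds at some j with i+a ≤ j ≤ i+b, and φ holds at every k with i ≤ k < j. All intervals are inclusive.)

Need some j in [1,4] with (y U[0,2] x), and ¬z at every k in [1,j-1].
  j=1: (y U[0,2] x) — fails.
  j=2: (y U[0,2] x) — fails.
  j=3: (y U[0,2] x) — fails.
  j=4: (y U[0,2] x) — fails.
No j in the window works → until fails.

No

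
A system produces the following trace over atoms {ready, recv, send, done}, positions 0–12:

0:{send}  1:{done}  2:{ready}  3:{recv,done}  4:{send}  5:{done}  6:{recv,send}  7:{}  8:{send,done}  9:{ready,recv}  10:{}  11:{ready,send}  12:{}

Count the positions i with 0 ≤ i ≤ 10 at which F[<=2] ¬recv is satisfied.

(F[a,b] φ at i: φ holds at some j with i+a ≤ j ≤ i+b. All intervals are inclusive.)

11

Evaluate at each i in [0,10]:
  i=0: ✓ (witness j=0)
  i=1: ✓ (witness j=1)
  i=2: ✓ (witness j=2)
  i=3: ✓ (witness j=4)
  i=4: ✓ (witness j=4)
  i=5: ✓ (witness j=5)
  i=6: ✓ (witness j=7)
  i=7: ✓ (witness j=7)
  i=8: ✓ (witness j=8)
  i=9: ✓ (witness j=10)
  i=10: ✓ (witness j=10)
Positions where it holds: {0, 1, 2, 3, 4, 5, 6, 7, 8, 9, 10} → 11.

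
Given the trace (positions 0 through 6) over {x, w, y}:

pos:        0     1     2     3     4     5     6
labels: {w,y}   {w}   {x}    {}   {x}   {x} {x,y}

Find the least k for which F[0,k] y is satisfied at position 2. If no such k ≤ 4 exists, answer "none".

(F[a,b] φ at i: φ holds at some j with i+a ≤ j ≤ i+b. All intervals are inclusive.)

Scan j = 2,3,… for y:
  j=2: fails
  j=3: fails
  j=4: fails
  j=5: fails
  j=6: holds
First hit at j=6, so smallest k = 6-2 = 4.

4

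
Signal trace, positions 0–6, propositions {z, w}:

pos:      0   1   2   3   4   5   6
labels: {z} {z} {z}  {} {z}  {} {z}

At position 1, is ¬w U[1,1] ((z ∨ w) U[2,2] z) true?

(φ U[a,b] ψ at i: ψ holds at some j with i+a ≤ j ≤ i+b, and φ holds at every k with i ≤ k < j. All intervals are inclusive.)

Need some j in [2,2] with ((z ∨ w) U[2,2] z), and ¬w at every k in [1,j-1].
  j=2: ((z ∨ w) U[2,2] z) — fails.
No j in the window works → until fails.

Does not hold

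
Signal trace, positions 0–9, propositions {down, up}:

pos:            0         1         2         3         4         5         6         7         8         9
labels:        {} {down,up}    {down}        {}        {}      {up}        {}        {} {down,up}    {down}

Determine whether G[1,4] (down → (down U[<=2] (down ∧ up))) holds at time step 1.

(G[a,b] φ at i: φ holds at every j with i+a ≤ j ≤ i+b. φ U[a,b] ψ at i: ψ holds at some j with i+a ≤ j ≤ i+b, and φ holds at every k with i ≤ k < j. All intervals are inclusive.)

Does not hold

Check (down → (down U[<=2] (down ∧ up))) at every j in [2,5]:
  j=2: antecedent true; consequent fails → ✗
  j=3: antecedent false → ✓
  j=4: antecedent false → ✓
  j=5: antecedent false → ✓
Fails at j=2 → formula fails.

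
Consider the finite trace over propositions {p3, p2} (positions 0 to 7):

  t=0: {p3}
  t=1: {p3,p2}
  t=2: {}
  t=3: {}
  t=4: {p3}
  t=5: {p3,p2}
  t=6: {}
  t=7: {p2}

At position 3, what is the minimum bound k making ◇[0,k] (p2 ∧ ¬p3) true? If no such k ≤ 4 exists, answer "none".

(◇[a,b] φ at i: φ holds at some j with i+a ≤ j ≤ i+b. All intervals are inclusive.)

4

Scan j = 3,4,… for (p2 ∧ ¬p3):
  j=3: fails
  j=4: fails
  j=5: fails
  j=6: fails
  j=7: holds
First hit at j=7, so smallest k = 7-3 = 4.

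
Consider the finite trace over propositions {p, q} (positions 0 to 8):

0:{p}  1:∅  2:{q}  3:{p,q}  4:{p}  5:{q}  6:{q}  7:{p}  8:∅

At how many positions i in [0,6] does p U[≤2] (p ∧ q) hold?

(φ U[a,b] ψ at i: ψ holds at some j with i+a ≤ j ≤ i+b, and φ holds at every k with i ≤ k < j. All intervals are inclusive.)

1

Evaluate at each i in [0,6]:
  i=0: ✗ (no rhs in [0,2])
  i=1: ✗ (lhs fails at k=1 before rhs at j=3)
  i=2: ✗ (lhs fails at k=2 before rhs at j=3)
  i=3: ✓ (rhs at j=3)
  i=4: ✗ (no rhs in [4,6])
  i=5: ✗ (no rhs in [5,7])
  i=6: ✗ (no rhs in [6,8])
Positions where it holds: {3} → 1.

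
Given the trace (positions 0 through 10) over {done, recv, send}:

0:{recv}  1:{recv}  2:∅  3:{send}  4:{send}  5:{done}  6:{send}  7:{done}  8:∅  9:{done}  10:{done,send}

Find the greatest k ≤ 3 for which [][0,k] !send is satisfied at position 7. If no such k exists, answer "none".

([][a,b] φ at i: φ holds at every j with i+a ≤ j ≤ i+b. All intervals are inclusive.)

!send must hold from j=7 onward; find where it first fails.
  j=7: holds
  j=8: holds
  j=9: holds
  j=10: fails
Holds on [7,9], so largest k = 2.

2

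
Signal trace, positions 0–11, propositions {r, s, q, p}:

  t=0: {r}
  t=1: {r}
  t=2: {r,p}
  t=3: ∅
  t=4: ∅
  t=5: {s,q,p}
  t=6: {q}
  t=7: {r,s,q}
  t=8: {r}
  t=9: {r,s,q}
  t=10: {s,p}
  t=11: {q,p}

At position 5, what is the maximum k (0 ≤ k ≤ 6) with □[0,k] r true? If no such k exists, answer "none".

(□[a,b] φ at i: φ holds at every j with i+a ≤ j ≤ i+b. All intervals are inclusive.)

none

r must hold from j=5 onward; find where it first fails.
  j=5: fails → no k works.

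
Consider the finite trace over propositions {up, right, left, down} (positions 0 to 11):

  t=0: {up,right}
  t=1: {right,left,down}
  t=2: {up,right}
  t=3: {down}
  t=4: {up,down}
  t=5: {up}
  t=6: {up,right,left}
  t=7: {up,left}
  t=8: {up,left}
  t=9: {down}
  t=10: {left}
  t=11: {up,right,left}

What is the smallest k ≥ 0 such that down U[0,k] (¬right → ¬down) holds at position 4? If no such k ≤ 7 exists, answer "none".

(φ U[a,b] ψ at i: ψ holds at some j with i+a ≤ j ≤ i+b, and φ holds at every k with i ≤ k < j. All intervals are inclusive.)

Need earliest j ≥ 4 with (¬right → ¬down), and down at every k in [4,j-1].
  j=4: rhs fails.
  j=5: rhs holds; lhs holds on [4,4]. k = 1.

1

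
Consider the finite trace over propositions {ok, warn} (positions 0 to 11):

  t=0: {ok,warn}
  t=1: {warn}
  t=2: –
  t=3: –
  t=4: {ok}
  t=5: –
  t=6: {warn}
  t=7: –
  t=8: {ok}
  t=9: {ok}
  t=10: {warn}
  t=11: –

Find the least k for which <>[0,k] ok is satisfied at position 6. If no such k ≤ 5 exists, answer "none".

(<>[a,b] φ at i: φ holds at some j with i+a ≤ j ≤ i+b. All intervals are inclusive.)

Scan j = 6,7,… for ok:
  j=6: fails
  j=7: fails
  j=8: holds
First hit at j=8, so smallest k = 8-6 = 2.

2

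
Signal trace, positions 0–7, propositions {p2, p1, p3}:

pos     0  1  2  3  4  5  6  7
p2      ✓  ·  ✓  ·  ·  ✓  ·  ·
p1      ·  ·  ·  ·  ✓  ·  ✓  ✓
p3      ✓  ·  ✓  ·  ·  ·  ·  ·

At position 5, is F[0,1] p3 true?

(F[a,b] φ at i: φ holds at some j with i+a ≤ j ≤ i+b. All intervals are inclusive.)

Check p3 at each j in [5,6]:
  j=5: false
  j=6: false
No position in the window satisfies it → formula fails.

False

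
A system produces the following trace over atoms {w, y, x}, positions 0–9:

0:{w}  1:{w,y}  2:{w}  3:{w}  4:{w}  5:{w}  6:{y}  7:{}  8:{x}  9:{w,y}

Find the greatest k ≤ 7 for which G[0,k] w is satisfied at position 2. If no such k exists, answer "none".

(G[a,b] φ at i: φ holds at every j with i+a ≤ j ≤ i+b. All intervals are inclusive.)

3

w must hold from j=2 onward; find where it first fails.
  j=2: holds
  j=3: holds
  j=4: holds
  j=5: holds
  j=6: fails
Holds on [2,5], so largest k = 3.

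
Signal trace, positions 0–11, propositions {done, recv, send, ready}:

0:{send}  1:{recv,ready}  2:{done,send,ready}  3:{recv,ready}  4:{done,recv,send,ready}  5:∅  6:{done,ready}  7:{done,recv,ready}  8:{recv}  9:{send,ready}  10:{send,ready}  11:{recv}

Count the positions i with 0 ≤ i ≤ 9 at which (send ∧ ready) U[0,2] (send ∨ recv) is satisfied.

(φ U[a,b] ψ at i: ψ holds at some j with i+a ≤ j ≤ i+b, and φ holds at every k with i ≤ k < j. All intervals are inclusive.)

8

Evaluate at each i in [0,9]:
  i=0: ✓ (rhs at j=0)
  i=1: ✓ (rhs at j=1)
  i=2: ✓ (rhs at j=2)
  i=3: ✓ (rhs at j=3)
  i=4: ✓ (rhs at j=4)
  i=5: ✗ (lhs fails at k=5 before rhs at j=7)
  i=6: ✗ (lhs fails at k=6 before rhs at j=7)
  i=7: ✓ (rhs at j=7)
  i=8: ✓ (rhs at j=8)
  i=9: ✓ (rhs at j=9)
Positions where it holds: {0, 1, 2, 3, 4, 7, 8, 9} → 8.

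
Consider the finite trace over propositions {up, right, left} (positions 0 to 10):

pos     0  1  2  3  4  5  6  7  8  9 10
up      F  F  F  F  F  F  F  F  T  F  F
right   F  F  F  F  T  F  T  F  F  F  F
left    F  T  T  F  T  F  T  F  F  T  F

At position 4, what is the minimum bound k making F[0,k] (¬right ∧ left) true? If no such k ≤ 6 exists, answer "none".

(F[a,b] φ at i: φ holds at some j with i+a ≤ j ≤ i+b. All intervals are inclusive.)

5

Scan j = 4,5,… for (¬right ∧ left):
  j=4: fails
  j=5: fails
  j=6: fails
  j=7: fails
  j=8: fails
  j=9: holds
First hit at j=9, so smallest k = 9-4 = 5.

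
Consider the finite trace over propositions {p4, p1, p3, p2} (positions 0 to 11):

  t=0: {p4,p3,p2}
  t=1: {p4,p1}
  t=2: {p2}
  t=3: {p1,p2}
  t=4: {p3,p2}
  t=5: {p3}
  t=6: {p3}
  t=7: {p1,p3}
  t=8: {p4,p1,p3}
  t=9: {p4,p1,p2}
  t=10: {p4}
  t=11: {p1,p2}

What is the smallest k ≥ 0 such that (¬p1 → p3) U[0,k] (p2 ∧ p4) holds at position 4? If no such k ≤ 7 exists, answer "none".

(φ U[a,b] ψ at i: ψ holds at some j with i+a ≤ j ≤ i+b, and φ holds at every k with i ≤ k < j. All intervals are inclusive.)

5

Need earliest j ≥ 4 with (p2 ∧ p4), and (¬p1 → p3) at every k in [4,j-1].
  j=4: rhs fails.
  j=5: rhs fails.
  j=6: rhs fails.
  j=7: rhs fails.
  j=8: rhs fails.
  j=9: rhs holds; lhs holds on [4,8]. k = 5.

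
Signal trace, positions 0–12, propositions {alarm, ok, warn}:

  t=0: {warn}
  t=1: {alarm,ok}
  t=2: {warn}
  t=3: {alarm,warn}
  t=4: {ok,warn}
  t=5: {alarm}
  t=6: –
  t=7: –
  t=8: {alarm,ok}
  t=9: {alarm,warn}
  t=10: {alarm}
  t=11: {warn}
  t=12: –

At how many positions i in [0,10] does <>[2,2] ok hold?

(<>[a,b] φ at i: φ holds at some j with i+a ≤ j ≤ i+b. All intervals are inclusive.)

Evaluate at each i in [0,10]:
  i=0: ✗ (none in [2,2])
  i=1: ✗ (none in [3,3])
  i=2: ✓ (witness j=4)
  i=3: ✗ (none in [5,5])
  i=4: ✗ (none in [6,6])
  i=5: ✗ (none in [7,7])
  i=6: ✓ (witness j=8)
  i=7: ✗ (none in [9,9])
  i=8: ✗ (none in [10,10])
  i=9: ✗ (none in [11,11])
  i=10: ✗ (none in [12,12])
Positions where it holds: {2, 6} → 2.

2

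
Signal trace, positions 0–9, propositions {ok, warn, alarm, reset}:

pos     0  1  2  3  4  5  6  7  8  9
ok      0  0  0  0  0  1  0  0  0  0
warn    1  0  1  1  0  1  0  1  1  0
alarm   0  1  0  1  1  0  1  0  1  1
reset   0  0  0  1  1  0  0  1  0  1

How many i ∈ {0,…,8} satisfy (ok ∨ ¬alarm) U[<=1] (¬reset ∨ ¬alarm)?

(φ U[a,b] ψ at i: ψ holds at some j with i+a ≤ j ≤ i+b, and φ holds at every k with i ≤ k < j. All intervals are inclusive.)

Evaluate at each i in [0,8]:
  i=0: ✓ (rhs at j=0)
  i=1: ✓ (rhs at j=1)
  i=2: ✓ (rhs at j=2)
  i=3: ✗ (no rhs in [3,4])
  i=4: ✗ (lhs fails at k=4 before rhs at j=5)
  i=5: ✓ (rhs at j=5)
  i=6: ✓ (rhs at j=6)
  i=7: ✓ (rhs at j=7)
  i=8: ✓ (rhs at j=8)
Positions where it holds: {0, 1, 2, 5, 6, 7, 8} → 7.

7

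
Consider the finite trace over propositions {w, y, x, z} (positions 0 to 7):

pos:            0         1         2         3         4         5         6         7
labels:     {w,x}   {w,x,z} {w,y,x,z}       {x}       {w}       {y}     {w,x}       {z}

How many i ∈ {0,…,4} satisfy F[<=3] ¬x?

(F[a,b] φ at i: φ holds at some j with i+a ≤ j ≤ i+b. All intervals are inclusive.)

4

Evaluate at each i in [0,4]:
  i=0: ✗ (none in [0,3])
  i=1: ✓ (witness j=4)
  i=2: ✓ (witness j=4)
  i=3: ✓ (witness j=4)
  i=4: ✓ (witness j=4)
Positions where it holds: {1, 2, 3, 4} → 4.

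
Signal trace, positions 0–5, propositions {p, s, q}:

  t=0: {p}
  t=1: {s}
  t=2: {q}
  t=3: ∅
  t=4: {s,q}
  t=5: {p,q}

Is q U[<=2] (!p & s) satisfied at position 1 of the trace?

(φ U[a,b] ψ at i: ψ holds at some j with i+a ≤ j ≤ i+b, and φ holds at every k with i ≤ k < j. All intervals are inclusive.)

Need some j in [1,3] with (!p & s), and q at every k in [1,j-1].
  j=1: (!p & s) holds; no prefix to check → satisfied.

Yes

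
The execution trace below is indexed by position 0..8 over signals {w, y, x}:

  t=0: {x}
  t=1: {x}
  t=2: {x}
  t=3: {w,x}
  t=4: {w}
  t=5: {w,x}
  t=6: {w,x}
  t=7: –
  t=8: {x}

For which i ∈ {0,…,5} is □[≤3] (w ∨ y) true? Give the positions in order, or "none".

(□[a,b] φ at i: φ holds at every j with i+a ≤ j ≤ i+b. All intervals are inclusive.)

3

Evaluate at each i in [0,5]:
  i=0: ✗ (fails at j=0)
  i=1: ✗ (fails at j=1)
  i=2: ✗ (fails at j=2)
  i=3: ✓ (all of [3,6])
  i=4: ✗ (fails at j=7)
  i=5: ✗ (fails at j=7)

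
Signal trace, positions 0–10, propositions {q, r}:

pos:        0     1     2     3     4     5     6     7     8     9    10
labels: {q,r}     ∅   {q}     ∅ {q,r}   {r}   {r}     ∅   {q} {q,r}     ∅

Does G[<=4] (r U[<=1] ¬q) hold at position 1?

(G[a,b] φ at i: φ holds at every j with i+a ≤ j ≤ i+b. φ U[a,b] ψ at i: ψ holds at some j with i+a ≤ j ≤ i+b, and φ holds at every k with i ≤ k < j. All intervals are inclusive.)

Check (r U[<=1] ¬q) at every j in [1,5]:
  j=1: holds
  j=2: fails
  j=3: holds
  j=4: holds
  j=5: holds
Fails at j=2 → formula fails.

Does not hold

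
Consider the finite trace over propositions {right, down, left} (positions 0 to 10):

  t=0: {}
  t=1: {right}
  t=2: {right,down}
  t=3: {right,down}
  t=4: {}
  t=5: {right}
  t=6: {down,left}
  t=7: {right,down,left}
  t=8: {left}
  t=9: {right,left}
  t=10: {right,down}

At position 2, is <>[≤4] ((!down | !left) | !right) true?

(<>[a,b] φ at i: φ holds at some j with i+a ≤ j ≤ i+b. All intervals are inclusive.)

Check ((!down | !left) | !right) at each j in [2,6]:
  j=2: true
  j=3: true
  j=4: true
  j=5: true
  j=6: true
Found at j=2 → formula holds.

True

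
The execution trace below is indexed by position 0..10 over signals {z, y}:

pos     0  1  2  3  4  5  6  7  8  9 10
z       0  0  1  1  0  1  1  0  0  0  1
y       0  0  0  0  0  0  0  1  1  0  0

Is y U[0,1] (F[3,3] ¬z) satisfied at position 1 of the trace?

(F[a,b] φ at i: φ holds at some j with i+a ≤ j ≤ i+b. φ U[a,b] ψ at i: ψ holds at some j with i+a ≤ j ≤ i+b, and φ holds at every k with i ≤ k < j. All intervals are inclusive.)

True

Need some j in [1,2] with F[3,3] ¬z, and y at every k in [1,j-1].
  j=1: F[3,3] ¬z holds; no prefix to check → satisfied.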